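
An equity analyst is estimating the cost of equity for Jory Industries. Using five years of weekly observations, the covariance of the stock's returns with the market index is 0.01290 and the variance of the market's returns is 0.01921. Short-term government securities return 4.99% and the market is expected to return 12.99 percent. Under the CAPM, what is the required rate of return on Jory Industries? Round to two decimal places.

β = Cov(R_i, R_m) / Var(R_m) = 0.01290 / 0.01921 = 0.6715
MRP = 12.99% − 4.99% = 8.00%
E(R) = R_f + β × MRP = 4.99% + 0.6715 × 8.00% = 10.36%

10.36%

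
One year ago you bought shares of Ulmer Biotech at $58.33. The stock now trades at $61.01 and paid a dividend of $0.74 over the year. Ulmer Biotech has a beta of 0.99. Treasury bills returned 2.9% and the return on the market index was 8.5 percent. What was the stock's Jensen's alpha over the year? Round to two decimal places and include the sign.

-2.58%

Realised HPR = (P1 + D1 − P0) / P0 = (61.01 + 0.74 − 58.33) / 58.33 = 3.42 / 58.33 = 5.8632%
MRP = 8.5% − 2.9% = 5.60%
CAPM required = R_f + β·MRP = 2.9% + 0.99 × 5.6% = 8.4440%
α = realised − required = 5.8632% − 8.4440% = -2.58%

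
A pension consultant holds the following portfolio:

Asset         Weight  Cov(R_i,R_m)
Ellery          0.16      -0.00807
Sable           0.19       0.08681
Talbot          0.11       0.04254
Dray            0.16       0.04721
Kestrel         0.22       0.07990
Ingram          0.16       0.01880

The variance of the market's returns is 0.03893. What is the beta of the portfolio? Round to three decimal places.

β_Ellery = -0.00807 / 0.03893 = -0.2073
β_Sable = 0.08681 / 0.03893 = 2.2299
β_Talbot = 0.04254 / 0.03893 = 1.0927
β_Dray = 0.04721 / 0.03893 = 1.2127
β_Kestrel = 0.07990 / 0.03893 = 2.0524
β_Ingram = 0.01880 / 0.03893 = 0.4829
β_P = Σ w_i β_i = 0.16×-0.2073 + 0.19×2.2299 + 0.11×1.0927 + 0.16×1.2127 + 0.22×2.0524 + 0.16×0.4829 = 1.2335

1.234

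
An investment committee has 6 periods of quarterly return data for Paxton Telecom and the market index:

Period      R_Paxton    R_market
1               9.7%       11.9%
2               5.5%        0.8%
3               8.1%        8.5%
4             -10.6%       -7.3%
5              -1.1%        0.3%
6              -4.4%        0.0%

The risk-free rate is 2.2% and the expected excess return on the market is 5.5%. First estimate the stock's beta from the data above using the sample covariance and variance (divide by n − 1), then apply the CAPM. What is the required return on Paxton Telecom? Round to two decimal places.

Mean R_i = (9.7 + 5.5 + 8.1 − 10.6 − 1.1 − 4.4) / 6 = 1.2000%
Mean R_m = (11.9 + 0.8 + 8.5 − 7.3 + 0.3 + 0.0) / 6 = 2.3667%
Σ(R_i − R̄_i)(R_m − R̄_m) = 248.6900  ⇒  Cov = 248.6900 / 5 = 49.7380
Σ(R_m − R̄_m)² = 234.2733  ⇒  Var(R_m) = 234.2733 / 5 = 46.8547
β = Cov / Var(R_m) = 49.7380 / 46.8547 = 1.0615
E(R) = R_f + β × MRP = 2.2% + 1.0615 × 5.5% = 8.04%

8.04%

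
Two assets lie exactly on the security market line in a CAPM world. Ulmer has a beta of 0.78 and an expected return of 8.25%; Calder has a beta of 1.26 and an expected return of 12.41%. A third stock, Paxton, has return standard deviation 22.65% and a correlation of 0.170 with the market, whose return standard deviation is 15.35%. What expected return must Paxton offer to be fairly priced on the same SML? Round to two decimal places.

MRP = (12.41% − 8.25%) / (1.26 − 0.78) = 8.6667%
R_f = 8.25% − 0.78 × 8.6667% = 1.4900%
β_Paxton = ρ·σ_i/σ_m = 0.170 × 22.65 / 15.35 = 0.2508
E(R_Paxton) = R_f + β × MRP = 1.4900% + 0.2508 × 8.6667% = 3.66%

3.66%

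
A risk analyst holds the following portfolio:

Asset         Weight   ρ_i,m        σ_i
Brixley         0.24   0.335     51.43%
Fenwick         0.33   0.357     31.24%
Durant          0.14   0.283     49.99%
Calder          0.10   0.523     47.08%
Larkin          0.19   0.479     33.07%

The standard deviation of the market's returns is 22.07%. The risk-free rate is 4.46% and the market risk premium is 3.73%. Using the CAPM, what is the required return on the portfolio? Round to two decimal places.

7.04%

β_Brixley = 0.335 × 51.43% / 22.07% = 0.7807
β_Fenwick = 0.357 × 31.24% / 22.07% = 0.5053
β_Durant = 0.283 × 49.99% / 22.07% = 0.6410
β_Calder = 0.523 × 47.08% / 22.07% = 1.1157
β_Larkin = 0.479 × 33.07% / 22.07% = 0.7177
β_P = Σ w_i β_i = 0.24×0.7807 + 0.33×0.5053 + 0.14×0.6410 + 0.10×1.1157 + 0.19×0.7177 = 0.6918
E(R_P) = R_f + β_P × MRP = 4.46% + 0.6918 × 3.73% = 7.04%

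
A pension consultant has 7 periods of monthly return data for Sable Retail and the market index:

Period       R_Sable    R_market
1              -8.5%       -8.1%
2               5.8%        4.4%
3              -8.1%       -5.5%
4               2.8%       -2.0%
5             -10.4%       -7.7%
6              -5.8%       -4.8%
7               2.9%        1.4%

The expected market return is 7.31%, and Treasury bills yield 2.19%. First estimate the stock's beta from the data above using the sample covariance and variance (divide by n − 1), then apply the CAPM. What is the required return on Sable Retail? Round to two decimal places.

Mean R_i = (-8.5 + 5.8 − 8.1 + 2.8 − 10.4 − 5.8 + 2.9) / 7 = -3.0429%
Mean R_m = (-8.1 + 4.4 − 5.5 − 2.0 − 7.7 − 4.8 + 1.4) / 7 = -3.1857%
Σ(R_i − R̄_i)(R_m − R̄_m) = 177.4443  ⇒  Cov = 177.4443 / 6 = 29.5741
Σ(R_m − R̄_m)² = 132.4686  ⇒  Var(R_m) = 132.4686 / 6 = 22.0781
β = Cov / Var(R_m) = 29.5741 / 22.0781 = 1.3395
MRP = 7.31% − 2.19% = 5.12%
E(R) = R_f + β × MRP = 2.19% + 1.3395 × 5.12% = 9.05%

9.05%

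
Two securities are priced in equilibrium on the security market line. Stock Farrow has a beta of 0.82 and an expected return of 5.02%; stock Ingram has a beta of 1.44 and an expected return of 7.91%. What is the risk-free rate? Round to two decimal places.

Both satisfy E(R) = R_f + β·MRP, so the slope of the SML is
MRP = (7.91% − 5.02%) / (1.44 − 0.82) = 2.89% / 0.62 = 4.6613%
R_f = E(R_Farrow) − β_Farrow·MRP = 5.02% − 0.82 × 4.6613% = 1.1977%

1.20%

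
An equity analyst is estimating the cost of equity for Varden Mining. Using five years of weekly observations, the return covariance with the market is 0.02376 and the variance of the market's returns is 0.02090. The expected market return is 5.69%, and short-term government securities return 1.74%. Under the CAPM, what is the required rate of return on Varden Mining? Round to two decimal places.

β = Cov(R_i, R_m) / Var(R_m) = 0.02376 / 0.02090 = 1.1368
MRP = 5.69% − 1.74% = 3.95%
E(R) = R_f + β × MRP = 1.74% + 1.1368 × 3.95% = 6.23%

6.23%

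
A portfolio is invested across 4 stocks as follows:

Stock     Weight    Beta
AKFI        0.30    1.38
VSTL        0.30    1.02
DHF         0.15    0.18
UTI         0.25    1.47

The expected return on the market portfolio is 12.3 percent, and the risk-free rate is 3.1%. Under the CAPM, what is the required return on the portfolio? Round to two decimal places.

β_P = Σ w_i β_i = 0.30×1.38 + 0.30×1.02 + 0.15×0.18 + 0.25×1.47 = 1.1145
MRP = 12.3% − 3.1% = 9.20%
E(R_P) = R_f + β_P × MRP = 3.1% + 1.1145 × 9.2% = 13.35%

13.35%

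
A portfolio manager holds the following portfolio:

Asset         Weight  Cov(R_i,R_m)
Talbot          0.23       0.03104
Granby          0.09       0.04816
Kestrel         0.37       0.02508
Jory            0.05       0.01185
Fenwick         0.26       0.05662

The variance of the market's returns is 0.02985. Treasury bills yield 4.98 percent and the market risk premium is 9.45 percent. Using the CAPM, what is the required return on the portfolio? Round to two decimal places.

β_Talbot = 0.03104 / 0.02985 = 1.0399
β_Granby = 0.04816 / 0.02985 = 1.6134
β_Kestrel = 0.02508 / 0.02985 = 0.8402
β_Jory = 0.01185 / 0.02985 = 0.3970
β_Fenwick = 0.05662 / 0.02985 = 1.8968
β_P = Σ w_i β_i = 0.23×1.0399 + 0.09×1.6134 + 0.37×0.8402 + 0.05×0.3970 + 0.26×1.8968 = 1.2083
E(R_P) = R_f + β_P × MRP = 4.98% + 1.2083 × 9.45% = 16.40%

16.40%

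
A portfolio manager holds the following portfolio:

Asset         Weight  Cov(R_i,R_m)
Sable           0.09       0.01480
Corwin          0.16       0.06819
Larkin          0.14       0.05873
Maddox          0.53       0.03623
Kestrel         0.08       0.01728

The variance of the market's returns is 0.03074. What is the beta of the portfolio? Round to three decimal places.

β_Sable = 0.01480 / 0.03074 = 0.4815
β_Corwin = 0.06819 / 0.03074 = 2.2183
β_Larkin = 0.05873 / 0.03074 = 1.9105
β_Maddox = 0.03623 / 0.03074 = 1.1786
β_Kestrel = 0.01728 / 0.03074 = 0.5621
β_P = Σ w_i β_i = 0.09×0.4815 + 0.16×2.2183 + 0.14×1.9105 + 0.53×1.1786 + 0.08×0.5621 = 1.3354

1.335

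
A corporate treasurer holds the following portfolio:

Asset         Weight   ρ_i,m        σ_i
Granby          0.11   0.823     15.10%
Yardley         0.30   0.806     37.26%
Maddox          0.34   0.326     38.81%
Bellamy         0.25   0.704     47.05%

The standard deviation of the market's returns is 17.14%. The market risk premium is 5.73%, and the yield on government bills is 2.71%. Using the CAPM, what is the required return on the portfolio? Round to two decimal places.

β_Granby = 0.823 × 15.10% / 17.14% = 0.7250
β_Yardley = 0.806 × 37.26% / 17.14% = 1.7521
β_Maddox = 0.326 × 38.81% / 17.14% = 0.7382
β_Bellamy = 0.704 × 47.05% / 17.14% = 1.9325
β_P = Σ w_i β_i = 0.11×0.7250 + 0.30×1.7521 + 0.34×0.7382 + 0.25×1.9325 = 1.3395
E(R_P) = R_f + β_P × MRP = 2.71% + 1.3395 × 5.73% = 10.39%

10.39%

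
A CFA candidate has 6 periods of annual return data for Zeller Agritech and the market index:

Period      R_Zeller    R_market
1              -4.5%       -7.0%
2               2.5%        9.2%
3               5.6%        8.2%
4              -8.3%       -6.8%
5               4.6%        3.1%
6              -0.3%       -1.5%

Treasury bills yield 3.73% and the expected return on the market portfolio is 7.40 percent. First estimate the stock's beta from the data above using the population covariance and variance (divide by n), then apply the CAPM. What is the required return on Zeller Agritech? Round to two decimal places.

Mean R_i = (-4.5 + 2.5 + 5.6 − 8.3 + 4.6 − 0.3) / 6 = -0.0667%
Mean R_m = (-7.0 + 9.2 + 8.2 − 6.8 + 3.1 − 1.5) / 6 = 0.8667%
Σ(R_i − R̄_i)(R_m − R̄_m) = 171.9167  ⇒  Cov = 171.9167 / 6 = 28.6528
Σ(R_m − R̄_m)² = 254.4733  ⇒  Var(R_m) = 254.4733 / 6 = 42.4122
β = Cov / Var(R_m) = 28.6528 / 42.4122 = 0.6756
MRP = 7.40% − 3.73% = 3.67%
E(R) = R_f + β × MRP = 3.73% + 0.6756 × 3.67% = 6.21%

6.21%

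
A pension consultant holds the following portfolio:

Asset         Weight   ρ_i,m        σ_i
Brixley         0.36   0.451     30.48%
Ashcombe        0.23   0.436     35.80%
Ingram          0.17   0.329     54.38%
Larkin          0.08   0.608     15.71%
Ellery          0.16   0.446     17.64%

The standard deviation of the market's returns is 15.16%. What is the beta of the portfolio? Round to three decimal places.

0.897

β_Brixley = 0.451 × 30.48% / 15.16% = 0.9068
β_Ashcombe = 0.436 × 35.80% / 15.16% = 1.0296
β_Ingram = 0.329 × 54.38% / 15.16% = 1.1801
β_Larkin = 0.608 × 15.71% / 15.16% = 0.6301
β_Ellery = 0.446 × 17.64% / 15.16% = 0.5190
β_P = Σ w_i β_i = 0.36×0.9068 + 0.23×1.0296 + 0.17×1.1801 + 0.08×0.6301 + 0.16×0.5190 = 0.8973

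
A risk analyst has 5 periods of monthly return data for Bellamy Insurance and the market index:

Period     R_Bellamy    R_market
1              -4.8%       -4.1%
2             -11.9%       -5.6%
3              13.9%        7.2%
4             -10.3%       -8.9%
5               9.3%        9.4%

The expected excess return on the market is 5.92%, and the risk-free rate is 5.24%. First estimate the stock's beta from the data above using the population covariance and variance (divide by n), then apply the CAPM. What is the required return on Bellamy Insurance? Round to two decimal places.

13.32%

Mean R_i = (-4.8 − 11.9 + 13.9 − 10.3 + 9.3) / 5 = -0.7600%
Mean R_m = (-4.1 − 5.6 + 7.2 − 8.9 + 9.4) / 5 = -0.4000%
Σ(R_i − R̄_i)(R_m − R̄_m) = 363.9700  ⇒  Cov = 363.9700 / 5 = 72.7940
Σ(R_m − R̄_m)² = 266.7800  ⇒  Var(R_m) = 266.7800 / 5 = 53.3560
β = Cov / Var(R_m) = 72.7940 / 53.3560 = 1.3643
E(R) = R_f + β × MRP = 5.24% + 1.3643 × 5.92% = 13.32%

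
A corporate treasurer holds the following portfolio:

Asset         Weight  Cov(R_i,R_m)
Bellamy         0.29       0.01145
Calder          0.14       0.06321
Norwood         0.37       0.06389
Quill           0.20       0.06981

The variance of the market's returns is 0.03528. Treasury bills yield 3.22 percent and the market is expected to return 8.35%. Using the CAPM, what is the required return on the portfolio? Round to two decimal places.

10.46%

β_Bellamy = 0.01145 / 0.03528 = 0.3245
β_Calder = 0.06321 / 0.03528 = 1.7917
β_Norwood = 0.06389 / 0.03528 = 1.8109
β_Quill = 0.06981 / 0.03528 = 1.9787
β_P = Σ w_i β_i = 0.29×0.3245 + 0.14×1.7917 + 0.37×1.8109 + 0.20×1.9787 = 1.4107
MRP = 8.35% − 3.22% = 5.13%
E(R_P) = R_f + β_P × MRP = 3.22% + 1.4107 × 5.13% = 10.46%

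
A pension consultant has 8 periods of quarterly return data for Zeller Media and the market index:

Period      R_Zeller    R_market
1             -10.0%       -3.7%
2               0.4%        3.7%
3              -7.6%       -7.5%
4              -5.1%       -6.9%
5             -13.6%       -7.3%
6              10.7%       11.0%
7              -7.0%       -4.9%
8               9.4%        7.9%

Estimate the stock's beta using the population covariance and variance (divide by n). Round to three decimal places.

Mean R_i = (-10.0 + 0.4 − 7.6 − 5.1 − 13.6 + 10.7 − 7.0 + 9.4) / 8 = -2.8500%
Mean R_m = (-3.7 + 3.7 − 7.5 − 6.9 − 7.3 + 11.0 − 4.9 + 7.9) / 8 = -0.9625%
Σ(R_i − R̄_i)(R_m − R̄_m) = 434.2650  ⇒  Cov = 434.2650 / 8 = 54.2831
Σ(R_m − R̄_m)² = 384.5388  ⇒  Var(R_m) = 384.5388 / 8 = 48.0674
β = Cov / Var(R_m) = 54.2831 / 48.0674 = 1.1293

1.129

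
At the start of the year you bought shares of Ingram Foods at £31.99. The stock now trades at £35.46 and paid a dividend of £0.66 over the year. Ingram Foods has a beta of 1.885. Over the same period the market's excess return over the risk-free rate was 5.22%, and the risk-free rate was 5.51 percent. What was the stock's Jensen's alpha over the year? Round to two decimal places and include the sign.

-2.44%

Realised HPR = (P1 + D1 − P0) / P0 = (35.46 + 0.66 − 31.99) / 31.99 = 4.13 / 31.99 = 12.9103%
CAPM required = R_f + β·MRP = 5.51% + 1.885 × 5.22% = 15.34970%
α = realised − required = 12.9103% − 15.34970% = -2.44%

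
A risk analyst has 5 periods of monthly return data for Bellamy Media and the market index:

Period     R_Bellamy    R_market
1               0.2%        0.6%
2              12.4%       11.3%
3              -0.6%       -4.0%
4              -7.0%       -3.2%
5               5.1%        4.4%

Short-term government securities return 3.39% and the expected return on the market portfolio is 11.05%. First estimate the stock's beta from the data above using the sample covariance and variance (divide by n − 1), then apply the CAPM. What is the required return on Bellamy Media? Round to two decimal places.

11.64%

Mean R_i = (0.2 + 12.4 − 0.6 − 7.0 + 5.1) / 5 = 2.0200%
Mean R_m = (0.6 + 11.3 − 4.0 − 3.2 + 4.4) / 5 = 1.8200%
Σ(R_i − R̄_i)(R_m − R̄_m) = 169.0980  ⇒  Cov = 169.0980 / 4 = 42.2745
Σ(R_m − R̄_m)² = 157.0880  ⇒  Var(R_m) = 157.0880 / 4 = 39.2720
β = Cov / Var(R_m) = 42.2745 / 39.2720 = 1.0765
MRP = 11.05% − 3.39% = 7.66%
E(R) = R_f + β × MRP = 3.39% + 1.0765 × 7.66% = 11.64%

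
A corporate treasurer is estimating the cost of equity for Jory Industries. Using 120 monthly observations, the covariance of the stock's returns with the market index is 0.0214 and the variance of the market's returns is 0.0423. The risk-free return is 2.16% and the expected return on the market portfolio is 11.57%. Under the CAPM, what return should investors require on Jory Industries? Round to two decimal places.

6.92%

β = Cov(R_i, R_m) / Var(R_m) = 0.0214 / 0.0423 = 0.5059
MRP = 11.57% − 2.16% = 9.41%
E(R) = R_f + β × MRP = 2.16% + 0.5059 × 9.41% = 6.92%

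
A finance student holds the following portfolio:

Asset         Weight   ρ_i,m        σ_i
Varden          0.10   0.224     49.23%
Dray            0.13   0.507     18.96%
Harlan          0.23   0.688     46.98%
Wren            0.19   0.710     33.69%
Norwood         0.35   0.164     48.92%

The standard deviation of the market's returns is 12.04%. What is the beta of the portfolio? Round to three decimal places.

β_Varden = 0.224 × 49.23% / 12.04% = 0.9159
β_Dray = 0.507 × 18.96% / 12.04% = 0.7984
β_Harlan = 0.688 × 46.98% / 12.04% = 2.6846
β_Wren = 0.710 × 33.69% / 12.04% = 1.9867
β_Norwood = 0.164 × 48.92% / 12.04% = 0.6664
β_P = Σ w_i β_i = 0.10×0.9159 + 0.13×0.7984 + 0.23×2.6846 + 0.19×1.9867 + 0.35×0.6664 = 1.4236

1.424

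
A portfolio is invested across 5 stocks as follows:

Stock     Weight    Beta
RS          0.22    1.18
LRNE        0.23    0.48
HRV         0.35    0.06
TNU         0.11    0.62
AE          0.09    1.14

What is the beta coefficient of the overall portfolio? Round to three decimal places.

β_P = Σ w_i β_i = 0.22×1.18 + 0.23×0.48 + 0.35×0.06 + 0.11×0.62 + 0.09×1.14 = 0.5618

0.562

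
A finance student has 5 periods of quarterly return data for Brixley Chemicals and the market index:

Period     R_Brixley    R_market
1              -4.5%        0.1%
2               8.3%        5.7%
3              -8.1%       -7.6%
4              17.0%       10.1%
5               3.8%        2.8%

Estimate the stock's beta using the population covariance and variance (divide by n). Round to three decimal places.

Mean R_i = (-4.5 + 8.3 − 8.1 + 17.0 + 3.8) / 5 = 3.3000%
Mean R_m = (0.1 + 5.7 − 7.6 + 10.1 + 2.8) / 5 = 2.2200%
Σ(R_i − R̄_i)(R_m − R̄_m) = 254.1300  ⇒  Cov = 254.1300 / 5 = 50.8260
Σ(R_m − R̄_m)² = 175.4680  ⇒  Var(R_m) = 175.4680 / 5 = 35.0936
β = Cov / Var(R_m) = 50.8260 / 35.0936 = 1.4483

1.448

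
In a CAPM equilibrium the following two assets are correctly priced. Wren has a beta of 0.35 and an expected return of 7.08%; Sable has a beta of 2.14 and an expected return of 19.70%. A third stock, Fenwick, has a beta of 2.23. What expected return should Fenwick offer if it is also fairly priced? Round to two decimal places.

MRP (SML slope) = (19.70% − 7.08%) / (2.14 − 0.35) = 12.62% / 1.79 = 7.0503%
R_f (intercept) = 7.08% − 0.35 × 7.0503% = 4.6124%
E(R_Fenwick) = R_f + β × MRP = 4.6124% + 2.23 × 7.0503% = 20.33%

20.33%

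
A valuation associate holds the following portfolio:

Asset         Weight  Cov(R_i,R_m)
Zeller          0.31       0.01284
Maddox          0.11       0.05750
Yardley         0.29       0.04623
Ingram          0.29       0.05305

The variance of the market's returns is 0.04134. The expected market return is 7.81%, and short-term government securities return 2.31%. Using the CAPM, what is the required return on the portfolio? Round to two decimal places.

7.51%

β_Zeller = 0.01284 / 0.04134 = 0.3106
β_Maddox = 0.05750 / 0.04134 = 1.3909
β_Yardley = 0.04623 / 0.04134 = 1.1183
β_Ingram = 0.05305 / 0.04134 = 1.2833
β_P = Σ w_i β_i = 0.31×0.3106 + 0.11×1.3909 + 0.29×1.1183 + 0.29×1.2833 = 0.9457
MRP = 7.81% − 2.31% = 5.50%
E(R_P) = R_f + β_P × MRP = 2.31% + 0.9457 × 5.50% = 7.51%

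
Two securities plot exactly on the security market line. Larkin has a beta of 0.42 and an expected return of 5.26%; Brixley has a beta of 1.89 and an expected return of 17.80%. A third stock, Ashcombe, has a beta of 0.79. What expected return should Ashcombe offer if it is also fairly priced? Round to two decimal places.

8.42%

MRP (SML slope) = (17.80% − 5.26%) / (1.89 − 0.42) = 12.54% / 1.47 = 8.5306%
R_f (intercept) = 5.26% − 0.42 × 8.5306% = 1.6771%
E(R_Ashcombe) = R_f + β × MRP = 1.6771% + 0.79 × 8.5306% = 8.42%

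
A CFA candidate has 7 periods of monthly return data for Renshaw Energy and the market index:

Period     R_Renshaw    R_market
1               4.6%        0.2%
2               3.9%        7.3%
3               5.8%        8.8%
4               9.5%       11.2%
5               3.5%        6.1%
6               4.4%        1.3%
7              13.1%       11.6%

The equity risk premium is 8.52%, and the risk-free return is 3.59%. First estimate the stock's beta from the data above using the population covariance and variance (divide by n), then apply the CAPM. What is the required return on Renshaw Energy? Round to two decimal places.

8.41%

Mean R_i = (4.6 + 3.9 + 5.8 + 9.5 + 3.5 + 4.4 + 13.1) / 7 = 6.4000%
Mean R_m = (0.2 + 7.3 + 8.8 + 11.2 + 6.1 + 1.3 + 11.6) / 7 = 6.6429%
Σ(R_i − R̄_i)(R_m − R̄_m) = 68.2600  ⇒  Cov = 68.2600 / 7 = 9.7514
Σ(R_m − R̄_m)² = 120.7771  ⇒  Var(R_m) = 120.7771 / 7 = 17.2539
β = Cov / Var(R_m) = 9.7514 / 17.2539 = 0.5652
E(R) = R_f + β × MRP = 3.59% + 0.5652 × 8.52% = 8.41%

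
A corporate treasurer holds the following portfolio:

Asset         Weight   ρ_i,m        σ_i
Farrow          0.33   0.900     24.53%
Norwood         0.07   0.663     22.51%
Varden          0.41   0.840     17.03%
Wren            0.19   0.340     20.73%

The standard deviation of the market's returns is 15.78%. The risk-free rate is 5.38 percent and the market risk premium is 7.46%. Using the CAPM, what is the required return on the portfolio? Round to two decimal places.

β_Farrow = 0.900 × 24.53% / 15.78% = 1.3990
β_Norwood = 0.663 × 22.51% / 15.78% = 0.9458
β_Varden = 0.840 × 17.03% / 15.78% = 0.9065
β_Wren = 0.340 × 20.73% / 15.78% = 0.4467
β_P = Σ w_i β_i = 0.33×1.3990 + 0.07×0.9458 + 0.41×0.9065 + 0.19×0.4467 = 0.9844
E(R_P) = R_f + β_P × MRP = 5.38% + 0.9844 × 7.46% = 12.72%

12.72%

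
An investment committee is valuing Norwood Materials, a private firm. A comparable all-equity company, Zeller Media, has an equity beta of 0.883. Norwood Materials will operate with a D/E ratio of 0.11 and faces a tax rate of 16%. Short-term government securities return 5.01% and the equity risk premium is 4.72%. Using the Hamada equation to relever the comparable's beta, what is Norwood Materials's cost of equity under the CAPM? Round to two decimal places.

β_L = β_U × [1 + (1 − t)(D/E)] = 0.883 × [1 + (1 − 0.16) × 0.11]
    = 0.883 × [1 + 0.84 × 0.11] = 0.883 × 1.0924 = 0.9646
E(R) = R_f + β_L × MRP = 5.01% + 0.9646 × 4.72% = 9.56%

9.56%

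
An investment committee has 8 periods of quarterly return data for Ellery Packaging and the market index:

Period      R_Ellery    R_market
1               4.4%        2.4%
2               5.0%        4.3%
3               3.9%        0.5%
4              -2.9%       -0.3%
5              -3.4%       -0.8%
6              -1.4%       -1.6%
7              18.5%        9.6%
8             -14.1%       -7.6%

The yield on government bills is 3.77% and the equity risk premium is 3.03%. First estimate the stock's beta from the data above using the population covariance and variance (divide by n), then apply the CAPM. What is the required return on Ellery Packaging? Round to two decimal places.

Mean R_i = (4.4 + 5.0 + 3.9 − 2.9 − 3.4 − 1.4 + 18.5 − 14.1) / 8 = 1.2500%
Mean R_m = (2.4 + 4.3 + 0.5 − 0.3 − 0.8 − 1.6 + 9.6 − 7.6) / 8 = 0.8125%
Σ(R_i − R̄_i)(R_m − R̄_m) = 316.4750  ⇒  Cov = 316.4750 / 8 = 39.5594
Σ(R_m − R̄_m)² = 172.4288  ⇒  Var(R_m) = 172.4288 / 8 = 21.5536
β = Cov / Var(R_m) = 39.5594 / 21.5536 = 1.8354
E(R) = R_f + β × MRP = 3.77% + 1.8354 × 3.03% = 9.33%

9.33%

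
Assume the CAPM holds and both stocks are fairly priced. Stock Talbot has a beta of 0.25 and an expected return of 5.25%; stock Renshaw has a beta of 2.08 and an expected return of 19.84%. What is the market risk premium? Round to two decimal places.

Both satisfy E(R) = R_f + β·MRP, so the slope of the SML is
MRP = (19.84% − 5.25%) / (2.08 − 0.25) = 14.59% / 1.83 = 7.9727%

7.97%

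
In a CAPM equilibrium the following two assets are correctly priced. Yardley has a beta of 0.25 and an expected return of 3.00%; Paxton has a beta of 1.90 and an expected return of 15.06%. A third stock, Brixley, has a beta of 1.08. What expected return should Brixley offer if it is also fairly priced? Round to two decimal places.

9.07%

MRP (SML slope) = (15.06% − 3.00%) / (1.90 − 0.25) = 12.06% / 1.65 = 7.3091%
R_f (intercept) = 3.00% − 0.25 × 7.3091% = 1.1727%
E(R_Brixley) = R_f + β × MRP = 1.1727% + 1.08 × 7.3091% = 9.07%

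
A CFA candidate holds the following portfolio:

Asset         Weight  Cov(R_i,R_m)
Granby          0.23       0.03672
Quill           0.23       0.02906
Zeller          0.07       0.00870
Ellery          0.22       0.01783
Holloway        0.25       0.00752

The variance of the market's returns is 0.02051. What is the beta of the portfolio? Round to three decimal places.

β_Granby = 0.03672 / 0.02051 = 1.7903
β_Quill = 0.02906 / 0.02051 = 1.4169
β_Zeller = 0.00870 / 0.02051 = 0.4242
β_Ellery = 0.01783 / 0.02051 = 0.8693
β_Holloway = 0.00752 / 0.02051 = 0.3667
β_P = Σ w_i β_i = 0.23×1.7903 + 0.23×1.4169 + 0.07×0.4242 + 0.22×0.8693 + 0.25×0.3667 = 1.0503

1.050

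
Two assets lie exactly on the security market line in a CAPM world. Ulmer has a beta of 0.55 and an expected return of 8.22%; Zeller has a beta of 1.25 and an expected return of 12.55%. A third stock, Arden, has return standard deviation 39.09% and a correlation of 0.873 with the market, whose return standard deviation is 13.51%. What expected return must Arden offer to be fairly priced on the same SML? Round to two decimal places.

20.44%

MRP = (12.55% − 8.22%) / (1.25 − 0.55) = 6.1857%
R_f = 8.22% − 0.55 × 6.1857% = 4.8179%
β_Arden = ρ·σ_i/σ_m = 0.873 × 39.09 / 13.51 = 2.5259
E(R_Arden) = R_f + β × MRP = 4.8179% + 2.5259 × 6.1857% = 20.44%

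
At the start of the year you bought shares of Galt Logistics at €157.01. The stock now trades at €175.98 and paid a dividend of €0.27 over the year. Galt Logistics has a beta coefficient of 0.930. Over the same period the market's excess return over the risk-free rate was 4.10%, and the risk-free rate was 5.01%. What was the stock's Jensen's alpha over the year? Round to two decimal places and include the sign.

+3.43%

Realised HPR = (P1 + D1 − P0) / P0 = (175.98 + 0.27 − 157.01) / 157.01 = 19.24 / 157.01 = 12.2540%
CAPM required = R_f + β·MRP = 5.01% + 0.930 × 4.10% = 8.82300%
α = realised − required = 12.2540% − 8.82300% = +3.43%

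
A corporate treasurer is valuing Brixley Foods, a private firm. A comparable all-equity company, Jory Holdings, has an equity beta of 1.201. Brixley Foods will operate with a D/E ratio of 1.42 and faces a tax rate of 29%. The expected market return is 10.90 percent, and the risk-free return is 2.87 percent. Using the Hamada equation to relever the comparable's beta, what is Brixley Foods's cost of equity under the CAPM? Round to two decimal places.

β_L = β_U × [1 + (1 − t)(D/E)] = 1.201 × [1 + (1 − 0.29) × 1.42]
    = 1.201 × [1 + 0.71 × 1.42] = 1.201 × 2.0082 = 2.4118
MRP = 10.90% − 2.87% = 8.03%
E(R) = R_f + β_L × MRP = 2.87% + 2.4118 × 8.03% = 22.24%

22.24%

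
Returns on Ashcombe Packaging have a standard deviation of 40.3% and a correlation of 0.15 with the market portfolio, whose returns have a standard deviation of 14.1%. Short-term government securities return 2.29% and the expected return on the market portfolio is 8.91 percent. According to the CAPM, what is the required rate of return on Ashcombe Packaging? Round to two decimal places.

β = ρ × σ_i / σ_m = 0.15 × 40.3% / 14.1% = 0.4287
MRP = 8.91% − 2.29% = 6.62%
E(R) = 2.29% + 0.4287 × 6.62% = 5.13%

5.13%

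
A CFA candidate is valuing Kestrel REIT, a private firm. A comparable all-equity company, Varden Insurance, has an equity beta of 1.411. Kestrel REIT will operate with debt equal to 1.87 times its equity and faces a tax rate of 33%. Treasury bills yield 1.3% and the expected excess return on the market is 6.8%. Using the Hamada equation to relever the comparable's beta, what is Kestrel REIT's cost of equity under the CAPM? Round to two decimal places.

β_L = β_U × [1 + (1 − t)(D/E)] = 1.411 × [1 + (1 − 0.33) × 1.87]
    = 1.411 × [1 + 0.67 × 1.87] = 1.411 × 2.2529 = 3.1788
E(R) = R_f + β_L × MRP = 1.3% + 3.1788 × 6.8% = 22.92%

22.92%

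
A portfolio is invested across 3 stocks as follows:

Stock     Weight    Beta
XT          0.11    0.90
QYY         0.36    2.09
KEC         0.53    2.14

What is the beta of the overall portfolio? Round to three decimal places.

β_P = Σ w_i β_i = 0.11×0.90 + 0.36×2.09 + 0.53×2.14 = 1.9856

1.986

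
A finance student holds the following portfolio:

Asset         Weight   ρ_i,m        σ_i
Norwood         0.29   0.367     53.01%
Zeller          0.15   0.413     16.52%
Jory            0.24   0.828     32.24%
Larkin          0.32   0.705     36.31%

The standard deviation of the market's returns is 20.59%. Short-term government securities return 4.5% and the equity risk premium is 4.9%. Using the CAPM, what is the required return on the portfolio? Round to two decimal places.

β_Norwood = 0.367 × 53.01% / 20.59% = 0.9449
β_Zeller = 0.413 × 16.52% / 20.59% = 0.3314
β_Jory = 0.828 × 32.24% / 20.59% = 1.2965
β_Larkin = 0.705 × 36.31% / 20.59% = 1.2433
β_P = Σ w_i β_i = 0.29×0.9449 + 0.15×0.3314 + 0.24×1.2965 + 0.32×1.2433 = 1.0327
E(R_P) = R_f + β_P × MRP = 4.5% + 1.0327 × 4.9% = 9.56%

9.56%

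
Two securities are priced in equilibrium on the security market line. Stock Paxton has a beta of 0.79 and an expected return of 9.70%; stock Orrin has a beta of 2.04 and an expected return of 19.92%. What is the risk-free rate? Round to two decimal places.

3.24%

Both satisfy E(R) = R_f + β·MRP, so the slope of the SML is
MRP = (19.92% − 9.70%) / (2.04 − 0.79) = 10.22% / 1.25 = 8.1760%
R_f = E(R_Paxton) − β_Paxton·MRP = 9.70% − 0.79 × 8.1760% = 3.2410%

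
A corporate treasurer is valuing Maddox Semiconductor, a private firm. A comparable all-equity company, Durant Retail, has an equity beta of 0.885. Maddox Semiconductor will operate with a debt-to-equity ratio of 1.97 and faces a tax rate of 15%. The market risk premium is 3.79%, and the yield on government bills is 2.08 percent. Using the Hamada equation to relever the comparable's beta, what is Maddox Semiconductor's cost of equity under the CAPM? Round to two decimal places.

11.05%

β_L = β_U × [1 + (1 − t)(D/E)] = 0.885 × [1 + (1 − 0.15) × 1.97]
    = 0.885 × [1 + 0.85 × 1.97] = 0.885 × 2.6745 = 2.3669
E(R) = R_f + β_L × MRP = 2.08% + 2.3669 × 3.79% = 11.05%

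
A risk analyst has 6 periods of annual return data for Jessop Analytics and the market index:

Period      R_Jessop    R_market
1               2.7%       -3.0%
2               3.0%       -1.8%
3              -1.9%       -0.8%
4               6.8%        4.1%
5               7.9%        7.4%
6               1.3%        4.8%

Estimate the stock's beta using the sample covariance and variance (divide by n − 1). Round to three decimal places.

0.512

Mean R_i = (2.7 + 3.0 − 1.9 + 6.8 + 7.9 + 1.3) / 6 = 3.3000%
Mean R_m = (-3.0 − 1.8 − 0.8 + 4.1 + 7.4 + 4.8) / 6 = 1.7833%
Σ(R_i − R̄_i)(R_m − R̄_m) = 45.2900  ⇒  Cov = 45.2900 / 5 = 9.0580
Σ(R_m − R̄_m)² = 88.4083  ⇒  Var(R_m) = 88.4083 / 5 = 17.6817
β = Cov / Var(R_m) = 9.0580 / 17.6817 = 0.5123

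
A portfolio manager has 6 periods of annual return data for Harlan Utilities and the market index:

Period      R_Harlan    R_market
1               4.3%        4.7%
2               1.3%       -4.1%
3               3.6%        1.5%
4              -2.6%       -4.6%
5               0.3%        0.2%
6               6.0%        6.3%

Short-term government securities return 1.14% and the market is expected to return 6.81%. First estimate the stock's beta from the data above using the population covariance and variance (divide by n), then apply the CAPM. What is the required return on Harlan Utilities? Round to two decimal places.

4.65%

Mean R_i = (4.3 + 1.3 + 3.6 − 2.6 + 0.3 + 6.0) / 6 = 2.1500%
Mean R_m = (4.7 − 4.1 + 1.5 − 4.6 + 0.2 + 6.3) / 6 = 0.6667%
Σ(R_i − R̄_i)(R_m − R̄_m) = 61.5000  ⇒  Cov = 61.5000 / 6 = 10.2500
Σ(R_m − R̄_m)² = 99.3733  ⇒  Var(R_m) = 99.3733 / 6 = 16.5622
β = Cov / Var(R_m) = 10.2500 / 16.5622 = 0.6189
MRP = 6.81% − 1.14% = 5.67%
E(R) = R_f + β × MRP = 1.14% + 0.6189 × 5.67% = 4.65%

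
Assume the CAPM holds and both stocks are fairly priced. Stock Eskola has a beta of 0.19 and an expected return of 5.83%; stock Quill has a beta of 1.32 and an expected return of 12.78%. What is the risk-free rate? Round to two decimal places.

4.66%

Both satisfy E(R) = R_f + β·MRP, so the slope of the SML is
MRP = (12.78% − 5.83%) / (1.32 − 0.19) = 6.95% / 1.13 = 6.1504%
R_f = E(R_Eskola) − β_Eskola·MRP = 5.83% − 0.19 × 6.1504% = 4.6614%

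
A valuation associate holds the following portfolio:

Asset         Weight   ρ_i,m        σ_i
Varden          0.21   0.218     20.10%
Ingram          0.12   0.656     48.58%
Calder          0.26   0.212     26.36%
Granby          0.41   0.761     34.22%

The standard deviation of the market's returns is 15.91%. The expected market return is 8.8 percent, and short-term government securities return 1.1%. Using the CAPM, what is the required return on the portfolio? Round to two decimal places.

9.27%

β_Varden = 0.218 × 20.10% / 15.91% = 0.2754
β_Ingram = 0.656 × 48.58% / 15.91% = 2.0030
β_Calder = 0.212 × 26.36% / 15.91% = 0.3512
β_Granby = 0.761 × 34.22% / 15.91% = 1.6368
β_P = Σ w_i β_i = 0.21×0.2754 + 0.12×2.0030 + 0.26×0.3512 + 0.41×1.6368 = 1.0606
MRP = 8.8% − 1.1% = 7.70%
E(R_P) = R_f + β_P × MRP = 1.1% + 1.0606 × 7.7% = 9.27%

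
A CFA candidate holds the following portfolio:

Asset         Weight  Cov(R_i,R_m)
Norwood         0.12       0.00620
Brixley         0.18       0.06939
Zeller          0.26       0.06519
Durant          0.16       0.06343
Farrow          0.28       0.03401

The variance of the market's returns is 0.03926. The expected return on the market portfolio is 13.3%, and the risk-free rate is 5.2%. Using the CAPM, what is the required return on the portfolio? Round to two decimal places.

15.49%

β_Norwood = 0.00620 / 0.03926 = 0.1579
β_Brixley = 0.06939 / 0.03926 = 1.7674
β_Zeller = 0.06519 / 0.03926 = 1.6605
β_Durant = 0.06343 / 0.03926 = 1.6156
β_Farrow = 0.03401 / 0.03926 = 0.8663
β_P = Σ w_i β_i = 0.12×0.1579 + 0.18×1.7674 + 0.26×1.6605 + 0.16×1.6156 + 0.28×0.8663 = 1.2699
MRP = 13.3% − 5.2% = 8.10%
E(R_P) = R_f + β_P × MRP = 5.2% + 1.2699 × 8.1% = 15.49%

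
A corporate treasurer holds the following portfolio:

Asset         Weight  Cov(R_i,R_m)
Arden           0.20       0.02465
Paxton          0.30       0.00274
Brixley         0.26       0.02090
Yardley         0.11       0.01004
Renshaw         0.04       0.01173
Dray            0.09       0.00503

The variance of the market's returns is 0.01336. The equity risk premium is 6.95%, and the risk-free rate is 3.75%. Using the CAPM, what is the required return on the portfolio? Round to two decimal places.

β_Arden = 0.02465 / 0.01336 = 1.8451
β_Paxton = 0.00274 / 0.01336 = 0.2051
β_Brixley = 0.02090 / 0.01336 = 1.5644
β_Yardley = 0.01004 / 0.01336 = 0.7515
β_Renshaw = 0.01173 / 0.01336 = 0.8780
β_Dray = 0.00503 / 0.01336 = 0.3765
β_P = Σ w_i β_i = 0.20×1.8451 + 0.30×0.2051 + 0.26×1.5644 + 0.11×0.7515 + 0.04×0.8780 + 0.09×0.3765 = 0.9890
E(R_P) = R_f + β_P × MRP = 3.75% + 0.9890 × 6.95% = 10.62%

10.62%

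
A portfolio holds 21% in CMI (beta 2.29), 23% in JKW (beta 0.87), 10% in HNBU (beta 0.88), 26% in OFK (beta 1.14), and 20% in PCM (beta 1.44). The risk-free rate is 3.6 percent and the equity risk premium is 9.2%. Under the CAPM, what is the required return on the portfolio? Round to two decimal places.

β_P = Σ w_i β_i = 0.21×2.29 + 0.23×0.87 + 0.10×0.88 + 0.26×1.14 + 0.20×1.44 = 1.3534
E(R_P) = R_f + β_P × MRP = 3.6% + 1.3534 × 9.2% = 16.05%

16.05%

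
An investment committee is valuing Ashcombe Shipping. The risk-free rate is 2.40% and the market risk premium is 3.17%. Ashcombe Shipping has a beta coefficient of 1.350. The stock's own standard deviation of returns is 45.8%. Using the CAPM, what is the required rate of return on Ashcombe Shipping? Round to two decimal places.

E(R) = R_f + β × MRP = 2.40% + 1.350 × 3.17% = 6.68%

6.68%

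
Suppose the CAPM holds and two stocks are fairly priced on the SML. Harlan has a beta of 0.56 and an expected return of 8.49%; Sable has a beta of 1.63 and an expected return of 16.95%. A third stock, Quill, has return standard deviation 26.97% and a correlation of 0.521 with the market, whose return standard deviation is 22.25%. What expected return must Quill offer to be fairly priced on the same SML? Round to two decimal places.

MRP = (16.95% − 8.49%) / (1.63 − 0.56) = 7.9065%
R_f = 8.49% − 0.56 × 7.9065% = 4.0624%
β_Quill = ρ·σ_i/σ_m = 0.521 × 26.97 / 22.25 = 0.6315
E(R_Quill) = R_f + β × MRP = 4.0624% + 0.6315 × 7.9065% = 9.06%

9.06%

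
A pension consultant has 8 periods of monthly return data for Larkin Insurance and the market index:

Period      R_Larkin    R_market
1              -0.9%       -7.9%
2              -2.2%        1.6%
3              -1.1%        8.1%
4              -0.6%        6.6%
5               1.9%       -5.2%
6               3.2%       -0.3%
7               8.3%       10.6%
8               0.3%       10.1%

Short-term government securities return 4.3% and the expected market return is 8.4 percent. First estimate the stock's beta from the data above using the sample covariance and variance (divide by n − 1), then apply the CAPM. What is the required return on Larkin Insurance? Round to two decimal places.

4.83%

Mean R_i = (-0.9 − 2.2 − 1.1 − 0.6 + 1.9 + 3.2 + 8.3 + 0.3) / 8 = 1.1125%
Mean R_m = (-7.9 + 1.6 + 8.1 + 6.6 − 5.2 − 0.3 + 10.6 + 10.1) / 8 = 2.9500%
Σ(R_i − R̄_i)(R_m − R̄_m) = 44.6350  ⇒  Cov = 44.6350 / 7 = 6.3764
Σ(R_m − R̄_m)² = 346.0200  ⇒  Var(R_m) = 346.0200 / 7 = 49.4314
β = Cov / Var(R_m) = 6.3764 / 49.4314 = 0.1290
MRP = 8.4% − 4.3% = 4.10%
E(R) = R_f + β × MRP = 4.3% + 0.1290 × 4.1% = 4.83%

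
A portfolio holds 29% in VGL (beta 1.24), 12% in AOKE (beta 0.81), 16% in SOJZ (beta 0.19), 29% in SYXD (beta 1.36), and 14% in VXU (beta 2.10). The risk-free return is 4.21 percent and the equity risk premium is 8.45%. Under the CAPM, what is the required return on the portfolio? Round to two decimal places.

β_P = Σ w_i β_i = 0.29×1.24 + 0.12×0.81 + 0.16×0.19 + 0.29×1.36 + 0.14×2.10 = 1.1756
E(R_P) = R_f + β_P × MRP = 4.21% + 1.1756 × 8.45% = 14.14%

14.14%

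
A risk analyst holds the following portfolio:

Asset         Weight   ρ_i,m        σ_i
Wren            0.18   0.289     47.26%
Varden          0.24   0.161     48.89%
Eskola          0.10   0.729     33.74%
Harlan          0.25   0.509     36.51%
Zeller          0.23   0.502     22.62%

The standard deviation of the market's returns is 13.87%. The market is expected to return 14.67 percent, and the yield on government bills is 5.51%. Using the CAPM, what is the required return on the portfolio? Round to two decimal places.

14.80%

β_Wren = 0.289 × 47.26% / 13.87% = 0.9847
β_Varden = 0.161 × 48.89% / 13.87% = 0.5675
β_Eskola = 0.729 × 33.74% / 13.87% = 1.7734
β_Harlan = 0.509 × 36.51% / 13.87% = 1.3398
β_Zeller = 0.502 × 22.62% / 13.87% = 0.8187
β_P = Σ w_i β_i = 0.18×0.9847 + 0.24×0.5675 + 0.10×1.7734 + 0.25×1.3398 + 0.23×0.8187 = 1.0140
MRP = 14.67% − 5.51% = 9.16%
E(R_P) = R_f + β_P × MRP = 5.51% + 1.0140 × 9.16% = 14.80%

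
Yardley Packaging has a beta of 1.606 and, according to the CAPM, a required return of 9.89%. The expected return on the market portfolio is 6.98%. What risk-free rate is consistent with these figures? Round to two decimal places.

E(R) = R_f + β(E(R_m) − R_f) = R_f(1 − β) + β·E(R_m)
9.89% = R_f × (1 − 1.606) + 1.606 × 6.98%
9.89% = R_f × -0.606 + 11.20988%
R_f = (9.89% − 11.20988%) / -0.606 = 2.18%

2.18%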